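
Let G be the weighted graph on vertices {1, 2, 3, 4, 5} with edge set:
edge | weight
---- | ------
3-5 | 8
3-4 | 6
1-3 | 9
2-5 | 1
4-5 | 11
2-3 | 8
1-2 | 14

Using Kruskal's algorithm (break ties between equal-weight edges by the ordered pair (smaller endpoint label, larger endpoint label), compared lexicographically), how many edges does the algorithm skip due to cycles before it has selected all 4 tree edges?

Kruskal: consider edges lightest-first.
2-5 (1): add — endpoints in different components.
3-4 (6): add — endpoints in different components.
2-3 (8): add — endpoints in different components.
3-5 (8): skip — 3 and 5 already connected.
1-3 (9): add — endpoints in different components.
Edges rejected before the tree was complete: 1.

1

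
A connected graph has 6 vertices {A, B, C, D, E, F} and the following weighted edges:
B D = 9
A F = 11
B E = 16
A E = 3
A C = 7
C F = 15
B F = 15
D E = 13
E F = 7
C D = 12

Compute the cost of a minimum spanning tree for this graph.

38

Kruskal: consider edges lightest-first.
A E (3): add — endpoints in different components.
A C (7): add — endpoints in different components.
E F (7): add — endpoints in different components.
B D (9): add — endpoints in different components.
A F (11): skip — A and F already connected.
C D (12): add — endpoints in different components.
MST edges: A E, A C, E F, B D, C D; total weight 3+7+7+9+12 = 38.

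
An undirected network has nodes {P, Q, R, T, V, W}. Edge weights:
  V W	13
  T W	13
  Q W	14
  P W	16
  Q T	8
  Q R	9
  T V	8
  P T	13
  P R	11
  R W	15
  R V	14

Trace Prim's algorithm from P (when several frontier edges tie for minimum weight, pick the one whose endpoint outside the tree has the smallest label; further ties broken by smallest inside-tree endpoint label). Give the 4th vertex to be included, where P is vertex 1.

T

Prim's algorithm from P:
Step 1: cheapest edge leaving the tree is P R (11); add R.
Step 2: cheapest edge leaving the tree is Q R (9); add Q.
Step 3: cheapest edge leaving the tree is Q T (8); add T.
Step 4: cheapest edge leaving the tree is T V (8); add V.
Step 5: cheapest edge leaving the tree is T W (13); add W.
Vertex order: P, R, Q, T, V, W. The 4th vertex is T.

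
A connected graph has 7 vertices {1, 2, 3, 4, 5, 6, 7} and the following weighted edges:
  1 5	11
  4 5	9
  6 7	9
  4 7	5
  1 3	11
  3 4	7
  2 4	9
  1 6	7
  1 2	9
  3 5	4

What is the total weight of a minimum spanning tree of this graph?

41

Kruskal's algorithm — process edges by increasing weight (ties by edge label):
3 5 (4): add — endpoints in different components.
4 7 (5): add — endpoints in different components.
1 6 (7): add — endpoints in different components.
3 4 (7): add — endpoints in different components.
1 2 (9): add — endpoints in different components.
2 4 (9): add — endpoints in different components.
MST edges: 3 5, 4 7, 1 6, 3 4, 1 2, 2 4; total weight 4+5+7+7+9+9 = 41.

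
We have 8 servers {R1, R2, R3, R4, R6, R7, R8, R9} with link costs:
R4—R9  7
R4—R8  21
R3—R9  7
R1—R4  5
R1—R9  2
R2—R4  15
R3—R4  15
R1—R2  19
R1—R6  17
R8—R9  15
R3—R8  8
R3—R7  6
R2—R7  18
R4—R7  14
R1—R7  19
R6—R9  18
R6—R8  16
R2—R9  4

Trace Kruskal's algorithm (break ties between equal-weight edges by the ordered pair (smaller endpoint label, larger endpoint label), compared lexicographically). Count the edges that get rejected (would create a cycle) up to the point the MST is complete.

5

Sort edges by weight, then run Kruskal:
R1—R9 (2): add — endpoints in different components.
R2—R9 (4): add — endpoints in different components.
R1—R4 (5): add — endpoints in different components.
R3—R7 (6): add — endpoints in different components.
R3—R9 (7): add — endpoints in different components.
R4—R9 (7): skip — R9 and R4 already connected.
R3—R8 (8): add — endpoints in different components.
R4—R7 (14): skip — R7 and R4 already connected.
R2—R4 (15): skip — R2 and R4 already connected.
R3—R4 (15): skip — R4 and R3 already connected.
R8—R9 (15): skip — R8 and R9 already connected.
R6—R8 (16): add — endpoints in different components.
Edges rejected before the tree was complete: 5.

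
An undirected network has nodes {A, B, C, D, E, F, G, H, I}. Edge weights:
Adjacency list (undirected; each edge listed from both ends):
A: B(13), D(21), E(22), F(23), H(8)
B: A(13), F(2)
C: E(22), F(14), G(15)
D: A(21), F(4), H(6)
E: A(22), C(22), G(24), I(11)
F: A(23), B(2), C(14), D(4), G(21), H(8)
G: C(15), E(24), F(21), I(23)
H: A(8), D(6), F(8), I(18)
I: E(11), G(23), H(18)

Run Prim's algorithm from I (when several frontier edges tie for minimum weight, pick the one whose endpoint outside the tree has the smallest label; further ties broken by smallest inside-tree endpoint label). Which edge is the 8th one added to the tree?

Prim's algorithm from I:
Step 1: cheapest edge leaving the tree is E—I (11); add E.
Step 2: cheapest edge leaving the tree is H—I (18); add H.
Step 3: cheapest edge leaving the tree is D—H (6); add D.
Step 4: cheapest edge leaving the tree is D—F (4); add F.
Step 5: cheapest edge leaving the tree is B—F (2); add B.
Step 6: cheapest edge leaving the tree is A—H (8); add A.
Step 7: cheapest edge leaving the tree is C—F (14); add C.
Step 8: cheapest edge leaving the tree is C—G (15); add G.
The 8th edge added is C—G.

C-G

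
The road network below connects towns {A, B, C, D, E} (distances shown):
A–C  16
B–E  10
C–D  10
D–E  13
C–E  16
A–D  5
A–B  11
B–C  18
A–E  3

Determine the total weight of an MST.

28

Prim, starting at B.
Step 1: cheapest edge leaving the tree is B–E (10); add E.
Step 2: cheapest edge leaving the tree is A–E (3); add A.
Step 3: cheapest edge leaving the tree is A–D (5); add D.
Step 4: cheapest edge leaving the tree is C–D (10); add C.
MST edges: B–E, A–E, A–D, C–D; total weight 10+3+5+10 = 28.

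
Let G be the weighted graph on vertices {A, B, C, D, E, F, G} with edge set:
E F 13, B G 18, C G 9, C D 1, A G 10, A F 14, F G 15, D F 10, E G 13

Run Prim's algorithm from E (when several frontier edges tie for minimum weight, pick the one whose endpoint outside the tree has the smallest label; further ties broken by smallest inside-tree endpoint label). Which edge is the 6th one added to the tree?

Prim, starting at E.
Step 1: frontier [E F 13, E G 13] → take E F (13); add F.
Step 2: frontier [E G 13, D F 10, A F 14, F G 15] → take D F (10); add D.
Step 3: frontier [C D 1, E G 13, A F 14, F G 15] → take C D (1); add C.
Step 4: frontier [C G 9, E G 13, A F 14, F G 15] → take C G (9); add G.
Step 5: frontier [A F 14, A G 10, B G 18] → take A G (10); add A.
Step 6: frontier [B G 18] → take B G (18); add B.
The 6th edge added is B G.

B-G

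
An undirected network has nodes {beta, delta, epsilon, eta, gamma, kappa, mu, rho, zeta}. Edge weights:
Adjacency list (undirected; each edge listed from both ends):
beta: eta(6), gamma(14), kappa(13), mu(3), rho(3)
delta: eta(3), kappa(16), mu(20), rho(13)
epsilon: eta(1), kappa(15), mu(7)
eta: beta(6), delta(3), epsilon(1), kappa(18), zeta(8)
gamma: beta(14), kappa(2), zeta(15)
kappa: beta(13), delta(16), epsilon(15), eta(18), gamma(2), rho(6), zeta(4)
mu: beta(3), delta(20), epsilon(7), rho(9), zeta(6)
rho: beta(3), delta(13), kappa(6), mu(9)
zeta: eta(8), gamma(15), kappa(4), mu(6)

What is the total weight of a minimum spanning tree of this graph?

28

Kruskal's algorithm — process edges by increasing weight (ties by edge label):
epsilon-eta (1): add — endpoints in different components.
gamma-kappa (2): add — endpoints in different components.
beta-mu (3): add — endpoints in different components.
beta-rho (3): add — endpoints in different components.
delta-eta (3): add — endpoints in different components.
kappa-zeta (4): add — endpoints in different components.
beta-eta (6): add — endpoints in different components.
kappa-rho (6): add — endpoints in different components.
MST edges: epsilon-eta, gamma-kappa, beta-mu, beta-rho, delta-eta, kappa-zeta, beta-eta, kappa-rho; total weight 1+2+3+3+3+4+6+6 = 28.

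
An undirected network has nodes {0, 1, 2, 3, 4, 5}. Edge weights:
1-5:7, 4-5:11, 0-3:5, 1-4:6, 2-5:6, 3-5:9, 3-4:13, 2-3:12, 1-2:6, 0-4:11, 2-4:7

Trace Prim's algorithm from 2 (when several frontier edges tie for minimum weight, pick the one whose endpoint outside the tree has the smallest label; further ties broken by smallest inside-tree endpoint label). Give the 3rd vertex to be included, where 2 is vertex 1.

Prim, starting at 2.
Step 1: cheapest edge leaving the tree is 1-2 (6); add 1.
Step 2: cheapest edge leaving the tree is 1-4 (6); add 4.
Step 3: cheapest edge leaving the tree is 2-5 (6); add 5.
Step 4: cheapest edge leaving the tree is 3-5 (9); add 3.
Step 5: cheapest edge leaving the tree is 0-3 (5); add 0.
Vertex order: 2, 1, 4, 5, 3, 0. The 3rd vertex is 4.

4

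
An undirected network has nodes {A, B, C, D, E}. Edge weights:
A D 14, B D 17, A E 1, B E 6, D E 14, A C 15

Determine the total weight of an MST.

Prim's algorithm from D:
Step 1: cheapest edge leaving the tree is A D (14); add A.
Step 2: cheapest edge leaving the tree is A E (1); add E.
Step 3: cheapest edge leaving the tree is B E (6); add B.
Step 4: cheapest edge leaving the tree is A C (15); add C.
MST edges: A D, A E, B E, A C; total weight 14+1+6+15 = 36.

36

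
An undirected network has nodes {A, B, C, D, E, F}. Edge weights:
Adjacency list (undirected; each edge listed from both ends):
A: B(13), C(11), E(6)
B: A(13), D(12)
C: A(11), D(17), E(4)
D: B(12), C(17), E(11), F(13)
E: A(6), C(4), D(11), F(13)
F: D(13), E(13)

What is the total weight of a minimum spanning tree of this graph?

Prim, starting at C.
Step 1: frontier [C—E 4, A—C 11, C—D 17] → take C—E (4); add E.
Step 2: frontier [A—C 11, C—D 17, A—E 6, D—E 11, E—F 13] → take A—E (6); add A.
Step 3: frontier [A—B 13, C—D 17, D—E 11, E—F 13] → take D—E (11); add D.
Step 4: frontier [A—B 13, B—D 12, D—F 13, E—F 13] → take B—D (12); add B.
Step 5: frontier [D—F 13, E—F 13] → take D—F (13); add F.
MST edges: C—E, A—E, D—E, B—D, D—F; total weight 4+6+11+12+13 = 46.

46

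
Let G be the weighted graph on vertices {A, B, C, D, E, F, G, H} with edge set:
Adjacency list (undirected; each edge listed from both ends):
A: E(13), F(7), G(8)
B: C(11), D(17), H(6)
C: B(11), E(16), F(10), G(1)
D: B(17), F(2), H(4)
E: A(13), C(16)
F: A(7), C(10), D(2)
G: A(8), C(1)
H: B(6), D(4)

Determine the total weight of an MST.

Grow the tree from E using Prim:
Step 1: cheapest edge leaving the tree is A—E (13); add A.
Step 2: cheapest edge leaving the tree is A—F (7); add F.
Step 3: cheapest edge leaving the tree is D—F (2); add D.
Step 4: cheapest edge leaving the tree is D—H (4); add H.
Step 5: cheapest edge leaving the tree is B—H (6); add B.
Step 6: cheapest edge leaving the tree is A—G (8); add G.
Step 7: cheapest edge leaving the tree is C—G (1); add C.
MST edges: A—E, A—F, D—F, D—H, B—H, A—G, C—G; total weight 13+7+2+4+6+8+1 = 41.

41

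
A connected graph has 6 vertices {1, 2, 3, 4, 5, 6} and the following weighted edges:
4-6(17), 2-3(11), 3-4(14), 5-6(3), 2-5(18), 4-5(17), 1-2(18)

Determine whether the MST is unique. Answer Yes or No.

Kruskal's algorithm — process edges by increasing weight (ties by edge label):
5-6 (3): add. Components now {1} {2} {3} {4} {5,6}
2-3 (11): add. Components now {1} {2,3} {4} {5,6}
3-4 (14): add. Components now {1} {2,3,4} {5,6}
4-5 (17): add. Components now {1} {2,3,4,5,6}
4-6 (17): skip — 4 and 6 already connected.
1-2 (18): add. Components now {1,2,3,4,5,6}
Non-tree edge 4-6 has weight 17, equal to the heaviest edge on its tree cycle — swapping gives another MST of the same weight. Not unique.

No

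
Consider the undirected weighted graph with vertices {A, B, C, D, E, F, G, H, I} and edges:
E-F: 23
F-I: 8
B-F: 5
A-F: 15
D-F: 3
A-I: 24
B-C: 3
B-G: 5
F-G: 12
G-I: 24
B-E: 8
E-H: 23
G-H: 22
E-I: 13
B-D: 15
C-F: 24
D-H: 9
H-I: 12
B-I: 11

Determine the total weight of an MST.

Sort edges by weight, then run Kruskal:
B-C (3): add — endpoints in different components.
D-F (3): add — endpoints in different components.
B-F (5): add — endpoints in different components.
B-G (5): add — endpoints in different components.
B-E (8): add — endpoints in different components.
F-I (8): add — endpoints in different components.
D-H (9): add — endpoints in different components.
B-I (11): skip — B and I already connected.
F-G (12): skip — F and G already connected.
H-I (12): skip — H and I already connected.
E-I (13): skip — E and I already connected.
A-F (15): add — endpoints in different components.
MST edges: B-C, D-F, B-F, B-G, B-E, F-I, D-H, A-F; total weight 3+3+5+5+8+8+9+15 = 56.

56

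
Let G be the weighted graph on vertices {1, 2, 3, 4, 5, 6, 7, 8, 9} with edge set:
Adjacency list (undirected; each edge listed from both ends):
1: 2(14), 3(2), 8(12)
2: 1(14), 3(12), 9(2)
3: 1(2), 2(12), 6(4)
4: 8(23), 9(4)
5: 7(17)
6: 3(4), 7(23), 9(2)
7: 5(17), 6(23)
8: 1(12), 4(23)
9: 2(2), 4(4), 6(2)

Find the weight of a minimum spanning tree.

Prim, starting at 1.
Step 1: cheapest edge leaving the tree is 1–3 (2); add 3.
Step 2: cheapest edge leaving the tree is 3–6 (4); add 6.
Step 3: cheapest edge leaving the tree is 6–9 (2); add 9.
Step 4: cheapest edge leaving the tree is 2–9 (2); add 2.
Step 5: cheapest edge leaving the tree is 4–9 (4); add 4.
Step 6: cheapest edge leaving the tree is 1–8 (12); add 8.
Step 7: cheapest edge leaving the tree is 6–7 (23); add 7.
Step 8: cheapest edge leaving the tree is 5–7 (17); add 5.
MST edges: 1–3, 3–6, 6–9, 2–9, 4–9, 1–8, 6–7, 5–7; total weight 2+4+2+2+4+12+23+17 = 66.

66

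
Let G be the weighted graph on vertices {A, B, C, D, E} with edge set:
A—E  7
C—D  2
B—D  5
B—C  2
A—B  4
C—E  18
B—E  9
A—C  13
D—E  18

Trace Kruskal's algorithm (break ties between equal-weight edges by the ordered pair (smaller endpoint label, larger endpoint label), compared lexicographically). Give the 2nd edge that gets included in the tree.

C-D

Kruskal's algorithm — process edges by increasing weight (ties by edge label):
B—C (2): add — endpoints in different components.
C—D (2): add — endpoints in different components.
A—B (4): add — endpoints in different components.
B—D (5): skip — B and D already connected.
A—E (7): add — endpoints in different components.
The 2nd edge added is C—D.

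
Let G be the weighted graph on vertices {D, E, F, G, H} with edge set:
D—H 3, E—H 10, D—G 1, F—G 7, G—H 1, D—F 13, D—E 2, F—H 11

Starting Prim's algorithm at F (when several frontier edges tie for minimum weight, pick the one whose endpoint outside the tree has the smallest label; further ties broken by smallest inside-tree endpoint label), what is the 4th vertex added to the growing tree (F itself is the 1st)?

H

Prim, starting at F.
Step 1: frontier [F—G 7, F—H 11, D—F 13] → take F—G (7); add G.
Step 2: frontier [F—H 11, D—F 13, D—G 1, G—H 1] → take D—G (1); add D.
Step 3: frontier [D—E 2, D—H 3, F—H 11, G—H 1] → take G—H (1); add H.
Step 4: frontier [D—E 2, E—H 10] → take D—E (2); add E.
Vertex order: F, G, D, H, E. The 4th vertex is H.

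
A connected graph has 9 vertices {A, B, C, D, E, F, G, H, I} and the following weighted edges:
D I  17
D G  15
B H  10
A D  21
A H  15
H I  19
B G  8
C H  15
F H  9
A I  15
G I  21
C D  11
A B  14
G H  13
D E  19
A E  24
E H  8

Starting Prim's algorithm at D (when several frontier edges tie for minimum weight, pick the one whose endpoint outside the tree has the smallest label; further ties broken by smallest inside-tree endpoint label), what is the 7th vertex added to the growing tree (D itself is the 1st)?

F

Prim, starting at D.
Step 1: cheapest edge leaving the tree is C D (11); add C.
Step 2: cheapest edge leaving the tree is D G (15); add G.
Step 3: cheapest edge leaving the tree is B G (8); add B.
Step 4: cheapest edge leaving the tree is B H (10); add H.
Step 5: cheapest edge leaving the tree is E H (8); add E.
Step 6: cheapest edge leaving the tree is F H (9); add F.
Step 7: cheapest edge leaving the tree is A B (14); add A.
Step 8: cheapest edge leaving the tree is A I (15); add I.
Vertex order: D, C, G, B, H, E, F, A, I. The 7th vertex is F.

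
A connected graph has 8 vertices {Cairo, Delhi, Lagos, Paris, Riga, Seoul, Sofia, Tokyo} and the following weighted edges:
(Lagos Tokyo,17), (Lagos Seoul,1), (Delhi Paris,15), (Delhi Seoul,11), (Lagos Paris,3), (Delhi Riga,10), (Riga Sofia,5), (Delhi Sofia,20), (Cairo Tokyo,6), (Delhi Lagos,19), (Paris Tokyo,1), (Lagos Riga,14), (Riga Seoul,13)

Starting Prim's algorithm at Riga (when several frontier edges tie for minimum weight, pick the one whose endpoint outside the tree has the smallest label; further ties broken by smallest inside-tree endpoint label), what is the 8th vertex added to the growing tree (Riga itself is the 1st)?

Prim's algorithm from Riga:
Step 1: cheapest edge leaving the tree is Riga Sofia (5); add Sofia.
Step 2: cheapest edge leaving the tree is Delhi Riga (10); add Delhi.
Step 3: cheapest edge leaving the tree is Delhi Seoul (11); add Seoul.
Step 4: cheapest edge leaving the tree is Lagos Seoul (1); add Lagos.
Step 5: cheapest edge leaving the tree is Lagos Paris (3); add Paris.
Step 6: cheapest edge leaving the tree is Paris Tokyo (1); add Tokyo.
Step 7: cheapest edge leaving the tree is Cairo Tokyo (6); add Cairo.
Vertex order: Riga, Sofia, Delhi, Seoul, Lagos, Paris, Tokyo, Cairo. The 8th vertex is Cairo.

Cairo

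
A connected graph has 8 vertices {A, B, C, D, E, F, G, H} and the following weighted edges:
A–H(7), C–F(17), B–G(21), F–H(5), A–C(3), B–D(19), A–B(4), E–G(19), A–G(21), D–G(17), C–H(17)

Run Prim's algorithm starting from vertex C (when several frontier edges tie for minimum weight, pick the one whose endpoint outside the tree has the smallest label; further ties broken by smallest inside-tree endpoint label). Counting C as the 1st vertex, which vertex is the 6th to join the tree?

Prim, starting at C.
Step 1: frontier [A–C 3, C–F 17, C–H 17] → take A–C (3); add A.
Step 2: frontier [A–B 4, A–H 7, A–G 21, C–F 17, C–H 17] → take A–B (4); add B.
Step 3: frontier [A–H 7, A–G 21, B–D 19, B–G 21, C–F 17, C–H 17] → take A–H (7); add H.
Step 4: frontier [A–G 21, B–D 19, B–G 21, C–F 17, F–H 5] → take F–H (5); add F.
Step 5: frontier [A–G 21, B–D 19, B–G 21] → take B–D (19); add D.
Step 6: frontier [A–G 21, B–G 21, D–G 17] → take D–G (17); add G.
Step 7: frontier [E–G 19] → take E–G (19); add E.
Vertex order: C, A, B, H, F, D, G, E. The 6th vertex is D.

D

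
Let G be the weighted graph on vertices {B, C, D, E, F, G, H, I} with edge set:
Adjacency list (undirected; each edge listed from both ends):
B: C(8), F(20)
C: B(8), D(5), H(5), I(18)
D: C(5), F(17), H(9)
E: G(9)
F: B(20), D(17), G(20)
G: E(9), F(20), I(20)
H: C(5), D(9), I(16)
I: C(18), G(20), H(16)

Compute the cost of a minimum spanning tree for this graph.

80

Prim, starting at C.
Step 1: cheapest edge leaving the tree is C D (5); add D.
Step 2: cheapest edge leaving the tree is C H (5); add H.
Step 3: cheapest edge leaving the tree is B C (8); add B.
Step 4: cheapest edge leaving the tree is H I (16); add I.
Step 5: cheapest edge leaving the tree is D F (17); add F.
Step 6: cheapest edge leaving the tree is F G (20); add G.
Step 7: cheapest edge leaving the tree is E G (9); add E.
MST edges: C D, C H, B C, H I, D F, F G, E G; total weight 5+5+8+16+17+20+9 = 80.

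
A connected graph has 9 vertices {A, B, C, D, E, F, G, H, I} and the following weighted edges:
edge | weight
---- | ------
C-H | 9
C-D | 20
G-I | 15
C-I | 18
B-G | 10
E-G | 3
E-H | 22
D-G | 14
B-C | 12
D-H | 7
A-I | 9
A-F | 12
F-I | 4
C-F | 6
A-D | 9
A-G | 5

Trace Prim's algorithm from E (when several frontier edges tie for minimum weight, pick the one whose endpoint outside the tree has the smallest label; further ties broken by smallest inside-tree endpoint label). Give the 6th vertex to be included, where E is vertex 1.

C

Prim, starting at E.
Step 1: cheapest edge leaving the tree is E-G (3); add G.
Step 2: cheapest edge leaving the tree is A-G (5); add A.
Step 3: cheapest edge leaving the tree is A-D (9); add D.
Step 4: cheapest edge leaving the tree is D-H (7); add H.
Step 5: cheapest edge leaving the tree is C-H (9); add C.
Step 6: cheapest edge leaving the tree is C-F (6); add F.
Step 7: cheapest edge leaving the tree is F-I (4); add I.
Step 8: cheapest edge leaving the tree is B-G (10); add B.
Vertex order: E, G, A, D, H, C, F, I, B. The 6th vertex is C.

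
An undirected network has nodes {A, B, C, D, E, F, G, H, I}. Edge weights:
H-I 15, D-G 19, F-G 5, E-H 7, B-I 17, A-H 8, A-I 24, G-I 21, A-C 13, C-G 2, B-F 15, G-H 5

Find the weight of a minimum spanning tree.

Kruskal's algorithm — process edges by increasing weight (ties by edge label):
C-G (2): add — endpoints in different components.
F-G (5): add — endpoints in different components.
G-H (5): add — endpoints in different components.
E-H (7): add — endpoints in different components.
A-H (8): add — endpoints in different components.
A-C (13): skip — A and C already connected.
B-F (15): add — endpoints in different components.
H-I (15): add — endpoints in different components.
B-I (17): skip — B and I already connected.
D-G (19): add — endpoints in different components.
MST edges: C-G, F-G, G-H, E-H, A-H, B-F, H-I, D-G; total weight 2+5+5+7+8+15+15+19 = 76.

76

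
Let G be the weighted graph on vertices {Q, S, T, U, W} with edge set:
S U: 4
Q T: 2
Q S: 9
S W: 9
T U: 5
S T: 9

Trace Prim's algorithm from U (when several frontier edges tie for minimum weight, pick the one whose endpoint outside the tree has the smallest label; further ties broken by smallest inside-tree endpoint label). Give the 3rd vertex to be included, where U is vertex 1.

T

Prim, starting at U.
Step 1: frontier [S U 4, T U 5] → take S U (4); add S.
Step 2: frontier [Q S 9, S T 9, S W 9, T U 5] → take T U (5); add T.
Step 3: frontier [Q S 9, S W 9, Q T 2] → take Q T (2); add Q.
Step 4: frontier [S W 9] → take S W (9); add W.
Vertex order: U, S, T, Q, W. The 3rd vertex is T.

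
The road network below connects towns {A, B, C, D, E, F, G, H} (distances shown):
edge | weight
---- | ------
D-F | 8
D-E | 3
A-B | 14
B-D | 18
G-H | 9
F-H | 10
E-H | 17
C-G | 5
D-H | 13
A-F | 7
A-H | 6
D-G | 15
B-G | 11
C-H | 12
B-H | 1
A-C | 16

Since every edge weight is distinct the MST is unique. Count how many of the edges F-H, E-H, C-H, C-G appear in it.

1

Kruskal's algorithm — process edges by increasing weight (ties by edge label):
B-H (1): add — endpoints in different components.
D-E (3): add — endpoints in different components.
C-G (5): add — endpoints in different components.
A-H (6): add — endpoints in different components.
A-F (7): add — endpoints in different components.
D-F (8): add — endpoints in different components.
G-H (9): add — endpoints in different components.
MST edge set: {B-H, D-E, C-G, A-H, A-F, D-F, G-H}.
Of the listed edges, {C-G} are in the MST → 1.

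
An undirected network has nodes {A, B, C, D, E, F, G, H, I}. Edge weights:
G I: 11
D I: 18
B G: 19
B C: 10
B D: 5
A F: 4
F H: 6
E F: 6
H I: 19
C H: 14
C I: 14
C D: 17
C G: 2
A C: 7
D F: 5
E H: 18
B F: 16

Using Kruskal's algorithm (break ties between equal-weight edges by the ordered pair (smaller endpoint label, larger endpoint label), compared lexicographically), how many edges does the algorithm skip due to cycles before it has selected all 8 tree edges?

Kruskal's algorithm — process edges by increasing weight (ties by edge label):
C G (2): add — endpoints in different components.
A F (4): add — endpoints in different components.
B D (5): add — endpoints in different components.
D F (5): add — endpoints in different components.
E F (6): add — endpoints in different components.
F H (6): add — endpoints in different components.
A C (7): add — endpoints in different components.
B C (10): skip — B and C already connected.
G I (11): add — endpoints in different components.
Edges rejected before the tree was complete: 1.

1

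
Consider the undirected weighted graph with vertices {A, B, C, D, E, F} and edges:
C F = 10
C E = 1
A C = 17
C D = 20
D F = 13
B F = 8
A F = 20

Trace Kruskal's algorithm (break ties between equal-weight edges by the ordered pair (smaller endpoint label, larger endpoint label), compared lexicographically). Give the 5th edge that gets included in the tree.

Sort edges by weight, then run Kruskal:
C E (1): add — endpoints in different components.
B F (8): add — endpoints in different components.
C F (10): add — endpoints in different components.
D F (13): add — endpoints in different components.
A C (17): add — endpoints in different components.
The 5th edge added is A C.

A-C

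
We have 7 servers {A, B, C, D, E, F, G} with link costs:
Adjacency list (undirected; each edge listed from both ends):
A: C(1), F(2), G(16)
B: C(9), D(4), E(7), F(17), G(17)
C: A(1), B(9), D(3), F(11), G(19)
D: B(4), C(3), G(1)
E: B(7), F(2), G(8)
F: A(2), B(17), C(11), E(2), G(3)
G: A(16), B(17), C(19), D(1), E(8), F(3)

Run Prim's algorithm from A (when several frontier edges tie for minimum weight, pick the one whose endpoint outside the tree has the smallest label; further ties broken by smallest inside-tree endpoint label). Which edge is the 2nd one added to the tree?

A-F

Grow the tree from A using Prim:
Step 1: cheapest edge leaving the tree is A–C (1); add C.
Step 2: cheapest edge leaving the tree is A–F (2); add F.
Step 3: cheapest edge leaving the tree is E–F (2); add E.
Step 4: cheapest edge leaving the tree is C–D (3); add D.
Step 5: cheapest edge leaving the tree is D–G (1); add G.
Step 6: cheapest edge leaving the tree is B–D (4); add B.
The 2nd edge added is A–F.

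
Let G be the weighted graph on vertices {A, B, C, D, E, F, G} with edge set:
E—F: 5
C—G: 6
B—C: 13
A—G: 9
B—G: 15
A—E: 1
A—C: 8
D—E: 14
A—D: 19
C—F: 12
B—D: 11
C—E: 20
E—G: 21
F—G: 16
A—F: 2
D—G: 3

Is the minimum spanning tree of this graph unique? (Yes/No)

Yes

Sort edges by weight, then run Kruskal:
A—E (1): add — endpoints in different components.
A—F (2): add — endpoints in different components.
D—G (3): add — endpoints in different components.
E—F (5): skip — E and F already connected.
C—G (6): add — endpoints in different components.
A—C (8): add — endpoints in different components.
A—G (9): skip — A and G already connected.
B—D (11): add — endpoints in different components.
Every non-tree edge has weight strictly greater than the heaviest edge on the tree path between its endpoints, so the MST is unique.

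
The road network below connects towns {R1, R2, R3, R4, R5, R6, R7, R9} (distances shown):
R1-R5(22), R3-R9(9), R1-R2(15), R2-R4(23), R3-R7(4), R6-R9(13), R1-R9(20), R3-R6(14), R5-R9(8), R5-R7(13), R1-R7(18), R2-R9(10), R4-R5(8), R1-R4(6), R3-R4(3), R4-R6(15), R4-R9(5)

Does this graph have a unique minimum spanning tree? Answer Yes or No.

No

Kruskal: consider edges lightest-first.
R3-R4 (3): add — endpoints in different components.
R3-R7 (4): add — endpoints in different components.
R4-R9 (5): add — endpoints in different components.
R1-R4 (6): add — endpoints in different components.
R4-R5 (8): add — endpoints in different components.
R5-R9 (8): skip — R5 and R9 already connected.
R3-R9 (9): skip — R3 and R9 already connected.
R2-R9 (10): add — endpoints in different components.
R5-R7 (13): skip — R5 and R7 already connected.
R6-R9 (13): add — endpoints in different components.
Non-tree edge R5-R9 has weight 8, equal to the heaviest edge on its tree cycle — swapping gives another MST of the same weight. Not unique.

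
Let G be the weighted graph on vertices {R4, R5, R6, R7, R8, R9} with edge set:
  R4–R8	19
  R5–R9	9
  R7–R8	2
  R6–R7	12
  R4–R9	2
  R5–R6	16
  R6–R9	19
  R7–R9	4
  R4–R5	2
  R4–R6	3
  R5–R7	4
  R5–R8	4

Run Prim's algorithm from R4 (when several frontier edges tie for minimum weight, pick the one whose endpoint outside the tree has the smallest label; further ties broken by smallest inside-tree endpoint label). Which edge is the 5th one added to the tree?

R7-R8

Prim's algorithm from R4:
Step 1: frontier [R4–R5 2, R4–R9 2, R4–R6 3, R4–R8 19] → take R4–R5 (2); add R5.
Step 2: frontier [R4–R9 2, R4–R6 3, R4–R8 19, R5–R7 4, R5–R8 4, R5–R9 9, R5–R6 16] → take R4–R9 (2); add R9.
Step 3: frontier [R4–R6 3, R4–R8 19, R5–R7 4, R5–R8 4, R5–R6 16, R7–R9 4, R6–R9 19] → take R4–R6 (3); add R6.
Step 4: frontier [R4–R8 19, R5–R7 4, R5–R8 4, R6–R7 12, R7–R9 4] → take R5–R7 (4); add R7.
Step 5: frontier [R4–R8 19, R5–R8 4, R7–R8 2] → take R7–R8 (2); add R8.
The 5th edge added is R7–R8.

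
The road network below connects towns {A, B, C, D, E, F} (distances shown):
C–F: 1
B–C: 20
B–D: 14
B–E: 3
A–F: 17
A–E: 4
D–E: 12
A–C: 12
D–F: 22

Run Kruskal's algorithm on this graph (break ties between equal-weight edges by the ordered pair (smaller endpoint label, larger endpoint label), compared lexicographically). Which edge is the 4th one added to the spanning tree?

Kruskal's algorithm — process edges by increasing weight (ties by edge label):
C–F (1): add. Components now {A} {B} {C,F} {D} {E}
B–E (3): add. Components now {A} {B,E} {C,F} {D}
A–E (4): add. Components now {A,B,E} {C,F} {D}
A–C (12): add. Components now {A,B,C,E,F} {D}
D–E (12): add. Components now {A,B,C,D,E,F}
The 4th edge added is A–C.

A-C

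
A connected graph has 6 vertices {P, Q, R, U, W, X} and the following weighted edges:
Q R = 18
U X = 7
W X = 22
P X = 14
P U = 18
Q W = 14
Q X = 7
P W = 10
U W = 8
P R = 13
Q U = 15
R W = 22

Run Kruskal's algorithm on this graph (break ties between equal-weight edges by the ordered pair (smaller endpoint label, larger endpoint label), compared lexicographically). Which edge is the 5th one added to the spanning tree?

P-R

Kruskal: consider edges lightest-first.
Q X (7): add — endpoints in different components.
U X (7): add — endpoints in different components.
U W (8): add — endpoints in different components.
P W (10): add — endpoints in different components.
P R (13): add — endpoints in different components.
The 5th edge added is P R.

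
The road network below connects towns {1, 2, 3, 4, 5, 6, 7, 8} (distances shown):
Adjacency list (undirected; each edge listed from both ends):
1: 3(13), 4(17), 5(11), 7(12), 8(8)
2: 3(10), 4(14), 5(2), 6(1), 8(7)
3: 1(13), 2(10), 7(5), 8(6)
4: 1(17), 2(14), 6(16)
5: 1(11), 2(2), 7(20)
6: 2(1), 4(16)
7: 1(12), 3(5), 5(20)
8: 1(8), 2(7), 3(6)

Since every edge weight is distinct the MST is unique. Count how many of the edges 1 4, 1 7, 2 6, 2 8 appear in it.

2

Kruskal's algorithm — process edges by increasing weight (ties by edge label):
2 6 (1): add — endpoints in different components.
2 5 (2): add — endpoints in different components.
3 7 (5): add — endpoints in different components.
3 8 (6): add — endpoints in different components.
2 8 (7): add — endpoints in different components.
1 8 (8): add — endpoints in different components.
2 3 (10): skip — 2 and 3 already connected.
1 5 (11): skip — 1 and 5 already connected.
1 7 (12): skip — 1 and 7 already connected.
1 3 (13): skip — 1 and 3 already connected.
2 4 (14): add — endpoints in different components.
MST edge set: {2 6, 2 5, 3 7, 3 8, 2 8, 1 8, 2 4}.
Of the listed edges, {2 6, 2 8} are in the MST → 2.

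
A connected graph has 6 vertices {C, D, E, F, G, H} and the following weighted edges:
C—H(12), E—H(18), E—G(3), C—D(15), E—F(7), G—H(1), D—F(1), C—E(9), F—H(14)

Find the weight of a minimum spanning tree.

Grow the tree from H using Prim:
Step 1: frontier [G—H 1, C—H 12, F—H 14, E—H 18] → take G—H (1); add G.
Step 2: frontier [E—G 3, C—H 12, F—H 14, E—H 18] → take E—G (3); add E.
Step 3: frontier [E—F 7, C—E 9, C—H 12, F—H 14] → take E—F (7); add F.
Step 4: frontier [C—E 9, D—F 1, C—H 12] → take D—F (1); add D.
Step 5: frontier [C—D 15, C—E 9, C—H 12] → take C—E (9); add C.
MST edges: G—H, E—G, E—F, D—F, C—E; total weight 1+3+7+1+9 = 21.

21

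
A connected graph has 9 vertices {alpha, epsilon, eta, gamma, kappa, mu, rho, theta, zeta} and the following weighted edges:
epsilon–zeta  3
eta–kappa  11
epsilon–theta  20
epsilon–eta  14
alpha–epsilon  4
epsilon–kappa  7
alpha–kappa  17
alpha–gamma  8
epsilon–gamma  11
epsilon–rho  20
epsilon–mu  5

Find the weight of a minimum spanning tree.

78

Prim's algorithm from theta:
Step 1: frontier [epsilon–theta 20] → take epsilon–theta (20); add epsilon.
Step 2: frontier [epsilon–zeta 3, alpha–epsilon 4, epsilon–mu 5, epsilon–kappa 7, epsilon–gamma 11, epsilon–eta 14, epsilon–rho 20] → take epsilon–zeta (3); add zeta.
Step 3: frontier [alpha–epsilon 4, epsilon–mu 5, epsilon–kappa 7, epsilon–gamma 11, epsilon–eta 14, epsilon–rho 20] → take alpha–epsilon (4); add alpha.
Step 4: frontier [alpha–gamma 8, alpha–kappa 17, epsilon–mu 5, epsilon–kappa 7, epsilon–gamma 11, epsilon–eta 14, epsilon–rho 20] → take epsilon–mu (5); add mu.
Step 5: frontier [alpha–gamma 8, alpha–kappa 17, epsilon–kappa 7, epsilon–gamma 11, epsilon–eta 14, epsilon–rho 20] → take epsilon–kappa (7); add kappa.
Step 6: frontier [alpha–gamma 8, epsilon–gamma 11, epsilon–eta 14, epsilon–rho 20, eta–kappa 11] → take alpha–gamma (8); add gamma.
Step 7: frontier [epsilon–eta 14, epsilon–rho 20, eta–kappa 11] → take eta–kappa (11); add eta.
Step 8: frontier [epsilon–rho 20] → take epsilon–rho (20); add rho.
MST edges: epsilon–theta, epsilon–zeta, alpha–epsilon, epsilon–mu, epsilon–kappa, alpha–gamma, eta–kappa, epsilon–rho; total weight 20+3+4+5+7+8+11+20 = 78.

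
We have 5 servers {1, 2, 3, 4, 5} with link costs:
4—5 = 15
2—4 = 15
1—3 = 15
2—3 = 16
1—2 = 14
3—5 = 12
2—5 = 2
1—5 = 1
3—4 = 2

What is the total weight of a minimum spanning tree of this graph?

17

Sort edges by weight, then run Kruskal:
1—5 (1): add. Components now {1,5} {2} {3} {4}
2—5 (2): add. Components now {1,2,5} {3} {4}
3—4 (2): add. Components now {1,2,5} {3,4}
3—5 (12): add. Components now {1,2,3,4,5}
MST edges: 1—5, 2—5, 3—4, 3—5; total weight 1+2+2+12 = 17.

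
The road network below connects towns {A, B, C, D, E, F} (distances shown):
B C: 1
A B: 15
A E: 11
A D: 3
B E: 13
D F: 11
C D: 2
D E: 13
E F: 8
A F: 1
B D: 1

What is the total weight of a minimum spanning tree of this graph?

Prim's algorithm from E:
Step 1: cheapest edge leaving the tree is E F (8); add F.
Step 2: cheapest edge leaving the tree is A F (1); add A.
Step 3: cheapest edge leaving the tree is A D (3); add D.
Step 4: cheapest edge leaving the tree is B D (1); add B.
Step 5: cheapest edge leaving the tree is B C (1); add C.
MST edges: E F, A F, A D, B D, B C; total weight 8+1+3+1+1 = 14.

14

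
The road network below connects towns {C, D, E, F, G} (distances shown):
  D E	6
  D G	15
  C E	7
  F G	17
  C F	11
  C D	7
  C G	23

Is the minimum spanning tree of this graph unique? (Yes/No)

No

Sort edges by weight, then run Kruskal:
D E (6): add. Components now {C} {D,E} {F} {G}
C D (7): add. Components now {C,D,E} {F} {G}
C E (7): skip — C and E already connected.
C F (11): add. Components now {C,D,E,F} {G}
D G (15): add. Components now {C,D,E,F,G}
Non-tree edge C E has weight 7, equal to the heaviest edge on its tree cycle — swapping gives another MST of the same weight. Not unique.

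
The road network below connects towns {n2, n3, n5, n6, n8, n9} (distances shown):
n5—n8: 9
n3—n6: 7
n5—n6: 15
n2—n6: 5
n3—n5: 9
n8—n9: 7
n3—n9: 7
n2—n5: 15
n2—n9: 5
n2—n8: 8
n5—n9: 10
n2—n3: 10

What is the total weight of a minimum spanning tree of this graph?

Kruskal: consider edges lightest-first.
n2—n6 (5): add — endpoints in different components.
n2—n9 (5): add — endpoints in different components.
n3—n6 (7): add — endpoints in different components.
n3—n9 (7): skip — n9 and n3 already connected.
n8—n9 (7): add — endpoints in different components.
n2—n8 (8): skip — n2 and n8 already connected.
n3—n5 (9): add — endpoints in different components.
MST edges: n2—n6, n2—n9, n3—n6, n8—n9, n3—n5; total weight 5+5+7+7+9 = 33.

33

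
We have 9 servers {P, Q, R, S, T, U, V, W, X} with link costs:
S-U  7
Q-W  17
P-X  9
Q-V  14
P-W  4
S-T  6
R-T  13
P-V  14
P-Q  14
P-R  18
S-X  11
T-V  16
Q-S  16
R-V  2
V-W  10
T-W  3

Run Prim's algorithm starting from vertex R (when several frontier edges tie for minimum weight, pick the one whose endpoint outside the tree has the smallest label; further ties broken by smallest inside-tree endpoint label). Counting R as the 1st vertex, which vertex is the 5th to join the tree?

P

Prim, starting at R.
Step 1: cheapest edge leaving the tree is R-V (2); add V.
Step 2: cheapest edge leaving the tree is V-W (10); add W.
Step 3: cheapest edge leaving the tree is T-W (3); add T.
Step 4: cheapest edge leaving the tree is P-W (4); add P.
Step 5: cheapest edge leaving the tree is S-T (6); add S.
Step 6: cheapest edge leaving the tree is S-U (7); add U.
Step 7: cheapest edge leaving the tree is P-X (9); add X.
Step 8: cheapest edge leaving the tree is P-Q (14); add Q.
Vertex order: R, V, W, T, P, S, U, X, Q. The 5th vertex is P.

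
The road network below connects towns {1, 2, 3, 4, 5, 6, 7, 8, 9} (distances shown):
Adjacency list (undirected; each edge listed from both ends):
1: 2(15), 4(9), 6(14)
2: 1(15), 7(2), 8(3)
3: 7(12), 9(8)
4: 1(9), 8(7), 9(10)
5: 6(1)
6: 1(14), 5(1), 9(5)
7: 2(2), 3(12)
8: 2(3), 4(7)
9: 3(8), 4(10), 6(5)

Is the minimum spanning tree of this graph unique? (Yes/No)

Kruskal's algorithm — process edges by increasing weight (ties by edge label):
5 6 (1): add — endpoints in different components.
2 7 (2): add — endpoints in different components.
2 8 (3): add — endpoints in different components.
6 9 (5): add — endpoints in different components.
4 8 (7): add — endpoints in different components.
3 9 (8): add — endpoints in different components.
1 4 (9): add — endpoints in different components.
4 9 (10): add — endpoints in different components.
Every non-tree edge has weight strictly greater than the heaviest edge on the tree path between its endpoints, so the MST is unique.

Yes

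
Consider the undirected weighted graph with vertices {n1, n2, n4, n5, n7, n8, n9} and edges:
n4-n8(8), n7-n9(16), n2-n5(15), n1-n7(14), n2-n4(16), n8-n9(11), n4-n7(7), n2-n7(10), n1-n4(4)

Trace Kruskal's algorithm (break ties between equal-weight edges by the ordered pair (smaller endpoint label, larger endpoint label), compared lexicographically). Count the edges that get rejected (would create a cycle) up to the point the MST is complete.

1

Sort edges by weight, then run Kruskal:
n1-n4 (4): add. Components now {n8} {n5} {n7} {n2} {n9} {n1,n4}
n4-n7 (7): add. Components now {n8} {n5} {n1,n4,n7} {n2} {n9}
n4-n8 (8): add. Components now {n1,n4,n7,n8} {n5} {n2} {n9}
n2-n7 (10): add. Components now {n1,n2,n4,n7,n8} {n5} {n9}
n8-n9 (11): add. Components now {n1,n2,n4,n7,n8,n9} {n5}
n1-n7 (14): skip — n7 and n1 already connected.
n2-n5 (15): add. Components now {n1,n2,n4,n5,n7,n8,n9}
Edges rejected before the tree was complete: 1.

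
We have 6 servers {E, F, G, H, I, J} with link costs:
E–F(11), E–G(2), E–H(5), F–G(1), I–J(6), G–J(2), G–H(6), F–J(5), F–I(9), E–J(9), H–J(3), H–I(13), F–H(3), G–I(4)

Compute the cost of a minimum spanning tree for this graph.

12

Kruskal's algorithm — process edges by increasing weight (ties by edge label):
F–G (1): add. Components now {E} {F,G} {H} {I} {J}
E–G (2): add. Components now {E,F,G} {H} {I} {J}
G–J (2): add. Components now {E,F,G,J} {H} {I}
F–H (3): add. Components now {E,F,G,H,J} {I}
H–J (3): skip — H and J already connected.
G–I (4): add. Components now {E,F,G,H,I,J}
MST edges: F–G, E–G, G–J, F–H, G–I; total weight 1+2+2+3+4 = 12.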